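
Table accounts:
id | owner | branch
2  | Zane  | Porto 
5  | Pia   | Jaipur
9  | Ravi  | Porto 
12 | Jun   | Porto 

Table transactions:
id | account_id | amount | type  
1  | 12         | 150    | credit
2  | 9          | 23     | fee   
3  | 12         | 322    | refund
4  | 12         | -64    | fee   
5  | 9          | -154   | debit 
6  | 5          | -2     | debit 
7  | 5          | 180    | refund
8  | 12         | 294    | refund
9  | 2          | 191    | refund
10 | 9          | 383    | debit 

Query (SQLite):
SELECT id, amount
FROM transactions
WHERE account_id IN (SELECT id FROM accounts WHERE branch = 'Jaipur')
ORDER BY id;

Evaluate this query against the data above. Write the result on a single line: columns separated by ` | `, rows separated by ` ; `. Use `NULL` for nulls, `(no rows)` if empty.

6 | -2 ; 7 | 180

Inner query: accounts.id where branch = 'Jaipur'.
Outer: keep transactions rows whose account_id is in that set.
Inner query → {5}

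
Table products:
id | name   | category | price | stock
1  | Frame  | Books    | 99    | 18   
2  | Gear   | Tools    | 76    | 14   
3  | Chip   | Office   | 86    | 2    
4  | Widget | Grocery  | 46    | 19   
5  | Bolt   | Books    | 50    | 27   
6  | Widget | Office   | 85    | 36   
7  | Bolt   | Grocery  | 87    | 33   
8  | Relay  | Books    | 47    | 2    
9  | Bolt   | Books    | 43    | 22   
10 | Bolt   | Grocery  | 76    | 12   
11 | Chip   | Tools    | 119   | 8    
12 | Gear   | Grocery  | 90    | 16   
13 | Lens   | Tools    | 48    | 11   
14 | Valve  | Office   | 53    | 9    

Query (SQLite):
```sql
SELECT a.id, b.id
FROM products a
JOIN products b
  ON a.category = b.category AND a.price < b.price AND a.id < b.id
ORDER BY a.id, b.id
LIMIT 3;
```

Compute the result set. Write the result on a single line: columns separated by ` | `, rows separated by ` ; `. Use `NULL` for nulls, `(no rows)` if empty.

Pairs (a,b) with same category, a.price < b.price, a.id < b.id.
category groups: Books:{1,5,8,9} Grocery:{4,7,10,12} Office:{3,6,14} Tools:{2,11,13}
Ordered by (a.id, b.id); first 3.

2 | 11 ; 4 | 7 ; 4 | 10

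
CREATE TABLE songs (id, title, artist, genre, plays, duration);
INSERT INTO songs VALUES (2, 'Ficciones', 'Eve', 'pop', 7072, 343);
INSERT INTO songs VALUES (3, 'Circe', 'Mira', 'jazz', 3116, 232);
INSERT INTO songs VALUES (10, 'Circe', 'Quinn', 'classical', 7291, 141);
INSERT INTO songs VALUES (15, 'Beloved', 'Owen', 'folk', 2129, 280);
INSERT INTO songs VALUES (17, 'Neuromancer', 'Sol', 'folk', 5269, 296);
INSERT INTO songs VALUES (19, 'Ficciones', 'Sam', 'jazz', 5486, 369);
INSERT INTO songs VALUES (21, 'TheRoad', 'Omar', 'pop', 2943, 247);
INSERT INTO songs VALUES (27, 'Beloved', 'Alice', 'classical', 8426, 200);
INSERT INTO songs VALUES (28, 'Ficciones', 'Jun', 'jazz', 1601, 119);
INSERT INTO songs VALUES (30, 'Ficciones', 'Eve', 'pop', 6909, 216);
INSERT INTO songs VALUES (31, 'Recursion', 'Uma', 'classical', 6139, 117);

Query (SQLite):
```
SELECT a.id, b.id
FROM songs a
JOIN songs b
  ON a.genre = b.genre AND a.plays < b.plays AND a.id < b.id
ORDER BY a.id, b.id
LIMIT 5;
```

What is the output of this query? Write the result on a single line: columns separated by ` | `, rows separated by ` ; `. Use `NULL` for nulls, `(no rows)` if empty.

3 | 19 ; 10 | 27 ; 15 | 17 ; 21 | 30

Pairs (a,b) with same genre, a.plays < b.plays, a.id < b.id.
genre groups: classical:{10,27,31} folk:{15,17} jazz:{3,19,28} pop:{2,21,30}
Ordered by (a.id, b.id); first 5.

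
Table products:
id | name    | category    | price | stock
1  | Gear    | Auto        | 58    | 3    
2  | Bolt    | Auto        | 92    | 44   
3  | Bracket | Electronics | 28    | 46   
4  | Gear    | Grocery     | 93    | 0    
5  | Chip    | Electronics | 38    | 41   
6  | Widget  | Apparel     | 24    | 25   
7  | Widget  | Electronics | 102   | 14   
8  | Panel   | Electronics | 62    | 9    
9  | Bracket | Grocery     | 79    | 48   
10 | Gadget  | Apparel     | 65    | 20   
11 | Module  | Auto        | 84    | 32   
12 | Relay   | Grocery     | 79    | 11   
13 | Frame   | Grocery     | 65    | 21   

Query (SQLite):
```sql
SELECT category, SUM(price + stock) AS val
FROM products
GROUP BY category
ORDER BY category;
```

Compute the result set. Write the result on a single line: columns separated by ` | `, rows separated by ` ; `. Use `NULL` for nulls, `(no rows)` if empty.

For each row compute price + stock.
Group by category; take SUM of the expression per group.
  Apparel: ids {6, 10} → SUM(price + stock)=134
  Auto: ids {1, 2, 11} → SUM(price + stock)=313
  Electronics: ids {3, 5, 7, 8} → SUM(price + stock)=340
  Grocery: ids {4, 9, 12, 13} → SUM(price + stock)=396

Apparel | 134 ; Auto | 313 ; Electronics | 340 ; Grocery | 396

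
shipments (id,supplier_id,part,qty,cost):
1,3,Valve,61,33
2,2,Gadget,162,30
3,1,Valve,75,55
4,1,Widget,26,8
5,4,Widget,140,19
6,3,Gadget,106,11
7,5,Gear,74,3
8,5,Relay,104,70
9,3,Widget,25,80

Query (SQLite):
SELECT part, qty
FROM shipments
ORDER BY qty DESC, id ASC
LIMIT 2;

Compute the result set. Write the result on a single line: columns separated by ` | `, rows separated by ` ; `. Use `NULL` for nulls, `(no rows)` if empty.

Gadget | 162 ; Widget | 140

Sort by qty desc, tiebreak id asc: (162, id=2), (140, id=5), (106, id=6), (104, id=8), (75, id=3) …. Take first 2.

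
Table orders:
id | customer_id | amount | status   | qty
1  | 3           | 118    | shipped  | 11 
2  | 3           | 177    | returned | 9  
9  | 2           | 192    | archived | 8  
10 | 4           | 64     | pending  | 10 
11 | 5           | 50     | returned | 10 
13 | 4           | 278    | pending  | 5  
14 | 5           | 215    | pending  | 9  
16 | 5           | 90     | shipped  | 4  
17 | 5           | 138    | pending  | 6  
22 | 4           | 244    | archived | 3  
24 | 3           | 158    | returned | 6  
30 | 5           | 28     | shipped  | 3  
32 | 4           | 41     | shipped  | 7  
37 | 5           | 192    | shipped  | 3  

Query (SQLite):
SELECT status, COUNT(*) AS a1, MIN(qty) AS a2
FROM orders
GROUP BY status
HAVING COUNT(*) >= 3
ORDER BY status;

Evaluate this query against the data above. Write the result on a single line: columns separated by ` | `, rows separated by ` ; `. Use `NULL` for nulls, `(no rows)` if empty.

Group orders by status.
Per group compute: COUNT(*), MIN(qty).
HAVING: drop groups with fewer than 3 rows.
  archived: ids {9, 22} → COUNT(*)=2, MIN(qty)=3
  pending: ids {10, 13, 14, 17} → COUNT(*)=4, MIN(qty)=5
  returned: ids {2, 11, 24} → COUNT(*)=3, MIN(qty)=6
  shipped: ids {1, 16, 30, 32, 37} → COUNT(*)=5, MIN(qty)=3

pending | 4 | 5 ; returned | 3 | 6 ; shipped | 5 | 3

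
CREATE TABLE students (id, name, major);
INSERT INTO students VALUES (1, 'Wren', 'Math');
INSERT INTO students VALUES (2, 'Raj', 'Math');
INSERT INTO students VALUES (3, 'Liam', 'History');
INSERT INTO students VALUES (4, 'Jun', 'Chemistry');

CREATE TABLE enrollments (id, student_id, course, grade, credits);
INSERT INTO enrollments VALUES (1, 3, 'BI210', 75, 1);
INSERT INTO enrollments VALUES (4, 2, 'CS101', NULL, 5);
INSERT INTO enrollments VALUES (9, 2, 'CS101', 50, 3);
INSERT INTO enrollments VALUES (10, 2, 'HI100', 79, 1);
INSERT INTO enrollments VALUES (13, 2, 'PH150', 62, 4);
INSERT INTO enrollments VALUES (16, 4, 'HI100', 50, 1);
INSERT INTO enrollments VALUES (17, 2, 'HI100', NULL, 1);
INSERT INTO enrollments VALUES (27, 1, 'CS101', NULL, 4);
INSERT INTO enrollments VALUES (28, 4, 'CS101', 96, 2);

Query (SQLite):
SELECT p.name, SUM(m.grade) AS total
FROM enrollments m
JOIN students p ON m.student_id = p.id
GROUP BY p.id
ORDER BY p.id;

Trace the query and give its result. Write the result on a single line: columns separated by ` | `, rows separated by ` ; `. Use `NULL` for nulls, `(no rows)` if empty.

Wren | NULL ; Raj | 191 ; Liam | 75 ; Jun | 146

Join each enrollments row to its students via student_id.
Group joined rows by students.id; compute SUM(m.grade) per group.
  1: ids {27} → SUM(m.grade)=NULL
  2: ids {4, 9, 10, 13, 17} → SUM(m.grade)=191
  3: ids {1} → SUM(m.grade)=75
  4: ids {16, 28} → SUM(m.grade)=146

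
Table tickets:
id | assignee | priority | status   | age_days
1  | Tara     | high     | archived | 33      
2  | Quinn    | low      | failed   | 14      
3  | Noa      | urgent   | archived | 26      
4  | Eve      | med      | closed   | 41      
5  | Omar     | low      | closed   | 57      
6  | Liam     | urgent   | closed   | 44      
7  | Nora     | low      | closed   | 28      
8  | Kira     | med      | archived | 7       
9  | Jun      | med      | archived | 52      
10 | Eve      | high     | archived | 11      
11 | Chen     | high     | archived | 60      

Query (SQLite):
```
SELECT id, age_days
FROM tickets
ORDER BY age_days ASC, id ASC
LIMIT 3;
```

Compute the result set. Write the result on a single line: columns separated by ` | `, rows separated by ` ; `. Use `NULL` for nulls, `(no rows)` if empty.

8 | 7 ; 10 | 11 ; 2 | 14

Sort by age_days asc, tiebreak id asc: (7, id=8), (11, id=10), (14, id=2), (26, id=3), (28, id=7), (33, id=1) …. Take first 3.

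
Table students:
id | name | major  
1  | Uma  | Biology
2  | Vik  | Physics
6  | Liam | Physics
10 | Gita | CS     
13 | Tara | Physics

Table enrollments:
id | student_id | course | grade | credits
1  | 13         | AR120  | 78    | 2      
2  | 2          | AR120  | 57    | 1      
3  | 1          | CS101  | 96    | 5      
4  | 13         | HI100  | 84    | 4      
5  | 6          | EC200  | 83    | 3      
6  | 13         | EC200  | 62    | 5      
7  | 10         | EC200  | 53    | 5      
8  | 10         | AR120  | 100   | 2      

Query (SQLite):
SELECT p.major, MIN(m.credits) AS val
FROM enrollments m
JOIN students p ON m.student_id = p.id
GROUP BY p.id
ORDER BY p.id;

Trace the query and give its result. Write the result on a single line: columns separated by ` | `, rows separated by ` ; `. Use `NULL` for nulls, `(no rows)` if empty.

Biology | 5 ; Physics | 1 ; Physics | 3 ; CS | 2 ; Physics | 2

Join each enrollments row to its students via student_id.
Group joined rows by students.id; compute MIN(m.credits) per group.
  1: ids {3} → MIN(m.credits)=5
  2: ids {2} → MIN(m.credits)=1
  6: ids {5} → MIN(m.credits)=3
  10: ids {7, 8} → MIN(m.credits)=2
  13: ids {1, 4, 6} → MIN(m.credits)=2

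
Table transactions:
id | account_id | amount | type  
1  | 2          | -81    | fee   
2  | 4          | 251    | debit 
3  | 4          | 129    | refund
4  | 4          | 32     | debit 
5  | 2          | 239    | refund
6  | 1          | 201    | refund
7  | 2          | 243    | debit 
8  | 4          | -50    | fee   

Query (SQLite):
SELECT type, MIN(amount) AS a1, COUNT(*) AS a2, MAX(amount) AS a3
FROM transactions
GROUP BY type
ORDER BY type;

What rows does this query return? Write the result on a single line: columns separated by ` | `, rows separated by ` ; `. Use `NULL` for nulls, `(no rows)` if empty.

debit | 32 | 3 | 251 ; fee | -81 | 2 | -50 ; refund | 129 | 3 | 239

Group transactions by type.
Per group compute: MIN(amount), COUNT(*), MAX(amount).
  debit: ids {2, 4, 7} → MIN(amount)=32, COUNT(*)=3, MAX(amount)=251
  fee: ids {1, 8} → MIN(amount)=-81, COUNT(*)=2, MAX(amount)=-50
  refund: ids {3, 5, 6} → MIN(amount)=129, COUNT(*)=3, MAX(amount)=239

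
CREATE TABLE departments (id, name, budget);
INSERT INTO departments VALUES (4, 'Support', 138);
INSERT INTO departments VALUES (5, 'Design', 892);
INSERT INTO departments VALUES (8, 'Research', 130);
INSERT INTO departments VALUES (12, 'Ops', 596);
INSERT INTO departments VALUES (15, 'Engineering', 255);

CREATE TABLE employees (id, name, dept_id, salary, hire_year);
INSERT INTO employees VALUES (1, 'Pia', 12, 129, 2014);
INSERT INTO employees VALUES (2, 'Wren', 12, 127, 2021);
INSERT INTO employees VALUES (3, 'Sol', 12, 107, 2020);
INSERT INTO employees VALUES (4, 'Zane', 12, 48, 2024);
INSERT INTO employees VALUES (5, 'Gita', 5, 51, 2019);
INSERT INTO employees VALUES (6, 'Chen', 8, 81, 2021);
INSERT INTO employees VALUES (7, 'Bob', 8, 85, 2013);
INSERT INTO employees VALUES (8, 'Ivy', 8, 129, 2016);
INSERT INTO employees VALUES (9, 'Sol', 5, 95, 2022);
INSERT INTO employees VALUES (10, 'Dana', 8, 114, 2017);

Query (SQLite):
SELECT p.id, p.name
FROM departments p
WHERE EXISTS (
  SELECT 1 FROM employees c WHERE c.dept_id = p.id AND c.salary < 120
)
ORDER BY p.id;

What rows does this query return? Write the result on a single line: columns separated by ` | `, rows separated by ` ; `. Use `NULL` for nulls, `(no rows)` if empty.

For each departments row, check whether any employees with matching dept_id has salary < 120.
Keep rows where that is true.

5 | Design ; 8 | Research ; 12 | Ops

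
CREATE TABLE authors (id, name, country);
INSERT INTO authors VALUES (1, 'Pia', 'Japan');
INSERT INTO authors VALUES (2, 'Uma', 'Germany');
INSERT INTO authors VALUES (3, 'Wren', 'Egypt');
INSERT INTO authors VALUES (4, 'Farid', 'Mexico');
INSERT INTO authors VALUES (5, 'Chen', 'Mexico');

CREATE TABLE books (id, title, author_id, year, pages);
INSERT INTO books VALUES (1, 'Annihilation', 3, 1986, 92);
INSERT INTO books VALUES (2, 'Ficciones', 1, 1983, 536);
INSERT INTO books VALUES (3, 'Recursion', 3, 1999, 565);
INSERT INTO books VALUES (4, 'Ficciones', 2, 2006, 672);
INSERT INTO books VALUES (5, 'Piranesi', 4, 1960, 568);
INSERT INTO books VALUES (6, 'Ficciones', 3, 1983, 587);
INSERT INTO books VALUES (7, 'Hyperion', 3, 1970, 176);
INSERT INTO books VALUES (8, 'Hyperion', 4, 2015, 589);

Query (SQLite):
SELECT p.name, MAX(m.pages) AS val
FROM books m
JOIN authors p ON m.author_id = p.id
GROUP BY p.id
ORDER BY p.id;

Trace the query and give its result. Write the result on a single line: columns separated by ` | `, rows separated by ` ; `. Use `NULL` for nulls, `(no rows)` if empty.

Pia | 536 ; Uma | 672 ; Wren | 587 ; Farid | 589

Join each books row to its authors via author_id.
Group joined rows by authors.id; compute MAX(m.pages) per group.
  1: ids {2} → MAX(m.pages)=536
  2: ids {4} → MAX(m.pages)=672
  3: ids {1, 3, 6, 7} → MAX(m.pages)=587
  4: ids {5, 8} → MAX(m.pages)=589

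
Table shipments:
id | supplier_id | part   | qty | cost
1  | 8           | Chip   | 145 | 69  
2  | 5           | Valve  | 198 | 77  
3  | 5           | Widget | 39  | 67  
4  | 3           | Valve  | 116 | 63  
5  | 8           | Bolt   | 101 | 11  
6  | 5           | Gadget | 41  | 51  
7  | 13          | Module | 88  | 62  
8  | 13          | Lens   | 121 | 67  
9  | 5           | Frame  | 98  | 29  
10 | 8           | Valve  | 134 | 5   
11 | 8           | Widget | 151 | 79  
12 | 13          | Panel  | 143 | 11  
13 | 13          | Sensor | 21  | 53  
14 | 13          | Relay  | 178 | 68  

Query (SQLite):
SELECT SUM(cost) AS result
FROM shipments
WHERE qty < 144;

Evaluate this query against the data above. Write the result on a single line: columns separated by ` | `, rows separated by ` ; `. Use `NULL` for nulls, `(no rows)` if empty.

419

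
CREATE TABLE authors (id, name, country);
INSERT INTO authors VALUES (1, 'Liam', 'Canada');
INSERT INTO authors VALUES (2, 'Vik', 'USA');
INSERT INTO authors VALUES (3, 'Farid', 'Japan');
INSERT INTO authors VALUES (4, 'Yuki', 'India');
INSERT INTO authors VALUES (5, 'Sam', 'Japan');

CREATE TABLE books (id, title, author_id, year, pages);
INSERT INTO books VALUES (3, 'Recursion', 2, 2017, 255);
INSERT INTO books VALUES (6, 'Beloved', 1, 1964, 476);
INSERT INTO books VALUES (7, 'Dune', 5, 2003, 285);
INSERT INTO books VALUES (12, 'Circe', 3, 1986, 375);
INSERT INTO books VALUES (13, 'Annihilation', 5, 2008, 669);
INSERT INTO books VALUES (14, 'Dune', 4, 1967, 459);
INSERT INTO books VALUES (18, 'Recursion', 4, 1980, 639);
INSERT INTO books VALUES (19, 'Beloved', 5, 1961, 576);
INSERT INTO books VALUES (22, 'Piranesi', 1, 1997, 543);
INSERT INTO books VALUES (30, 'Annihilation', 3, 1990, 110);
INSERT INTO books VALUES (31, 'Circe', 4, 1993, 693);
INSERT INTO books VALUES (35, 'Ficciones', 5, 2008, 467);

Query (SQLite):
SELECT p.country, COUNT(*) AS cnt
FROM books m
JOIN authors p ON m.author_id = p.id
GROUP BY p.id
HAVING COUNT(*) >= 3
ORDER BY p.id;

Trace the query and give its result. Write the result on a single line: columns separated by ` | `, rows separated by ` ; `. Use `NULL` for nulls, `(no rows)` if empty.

India | 3 ; Japan | 4

Join each books row to its authors via author_id.
Group joined rows by authors.id; compute COUNT(*) per group.
HAVING: keep groups with count ≥ 3.
  1: ids {6, 22} → COUNT(*)=2
  2: ids {3} → COUNT(*)=1
  3: ids {12, 30} → COUNT(*)=2
  4: ids {14, 18, 31} → COUNT(*)=3
  5: ids {7, 13, 19, 35} → COUNT(*)=4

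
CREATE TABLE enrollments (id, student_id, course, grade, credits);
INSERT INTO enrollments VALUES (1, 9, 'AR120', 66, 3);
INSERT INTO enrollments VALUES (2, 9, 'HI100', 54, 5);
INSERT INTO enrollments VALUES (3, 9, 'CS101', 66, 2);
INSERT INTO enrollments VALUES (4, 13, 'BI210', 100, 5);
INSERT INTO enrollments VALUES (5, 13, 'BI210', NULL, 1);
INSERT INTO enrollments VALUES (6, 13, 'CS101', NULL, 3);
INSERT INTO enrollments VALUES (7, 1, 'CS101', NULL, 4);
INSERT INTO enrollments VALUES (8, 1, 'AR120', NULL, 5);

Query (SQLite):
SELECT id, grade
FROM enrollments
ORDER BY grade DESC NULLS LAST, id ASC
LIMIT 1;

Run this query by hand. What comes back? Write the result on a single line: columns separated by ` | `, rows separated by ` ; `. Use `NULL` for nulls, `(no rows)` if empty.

4 | 100

Sort by grade desc, tiebreak id asc: (100, id=4), (66, id=1), (66, id=3), (54, id=2) …. Take first 1.
NULLS LAST: NULL grade rows go after all non-NULL rows (among themselves ordered by id asc).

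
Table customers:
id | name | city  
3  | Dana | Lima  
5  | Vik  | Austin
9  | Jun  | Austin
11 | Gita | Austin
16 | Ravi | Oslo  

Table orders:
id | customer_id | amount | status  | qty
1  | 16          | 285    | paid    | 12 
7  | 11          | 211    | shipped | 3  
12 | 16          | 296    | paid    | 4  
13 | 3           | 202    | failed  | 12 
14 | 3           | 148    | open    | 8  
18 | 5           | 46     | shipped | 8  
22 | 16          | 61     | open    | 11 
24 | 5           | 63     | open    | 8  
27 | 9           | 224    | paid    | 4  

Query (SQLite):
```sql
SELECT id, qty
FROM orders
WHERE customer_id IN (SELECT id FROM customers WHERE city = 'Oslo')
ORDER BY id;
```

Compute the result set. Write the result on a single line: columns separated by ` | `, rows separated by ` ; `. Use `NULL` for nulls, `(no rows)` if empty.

1 | 12 ; 12 | 4 ; 22 | 11

Inner query: customers.id where city = 'Oslo'.
Outer: keep orders rows whose customer_id is in that set.
Inner query → {16}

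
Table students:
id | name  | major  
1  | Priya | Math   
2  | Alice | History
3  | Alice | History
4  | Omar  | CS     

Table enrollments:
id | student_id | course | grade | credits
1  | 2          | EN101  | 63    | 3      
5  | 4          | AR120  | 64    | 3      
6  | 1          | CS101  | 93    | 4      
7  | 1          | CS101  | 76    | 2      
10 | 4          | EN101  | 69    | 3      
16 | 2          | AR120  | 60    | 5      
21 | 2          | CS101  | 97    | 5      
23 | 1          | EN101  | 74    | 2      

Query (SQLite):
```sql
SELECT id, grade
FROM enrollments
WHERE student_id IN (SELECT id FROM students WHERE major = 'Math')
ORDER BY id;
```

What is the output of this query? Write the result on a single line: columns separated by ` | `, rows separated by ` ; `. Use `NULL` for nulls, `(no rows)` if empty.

6 | 93 ; 7 | 76 ; 23 | 74

Inner query: students.id where major = 'Math'.
Outer: keep enrollments rows whose student_id is in that set.
Inner query → {1}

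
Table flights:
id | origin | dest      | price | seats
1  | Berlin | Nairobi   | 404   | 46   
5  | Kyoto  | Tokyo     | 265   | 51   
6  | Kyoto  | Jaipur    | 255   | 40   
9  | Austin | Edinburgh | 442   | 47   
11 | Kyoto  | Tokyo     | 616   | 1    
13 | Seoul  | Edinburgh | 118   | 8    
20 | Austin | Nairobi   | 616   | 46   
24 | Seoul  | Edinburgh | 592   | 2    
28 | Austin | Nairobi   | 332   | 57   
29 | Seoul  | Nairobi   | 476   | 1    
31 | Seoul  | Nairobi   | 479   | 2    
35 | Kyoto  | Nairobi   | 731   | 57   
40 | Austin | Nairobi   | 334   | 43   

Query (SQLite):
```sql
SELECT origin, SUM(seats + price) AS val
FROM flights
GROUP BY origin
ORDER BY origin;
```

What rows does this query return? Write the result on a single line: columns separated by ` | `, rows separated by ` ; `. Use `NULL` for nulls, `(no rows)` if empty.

For each row compute seats + price.
Group by origin; take SUM of the expression per group.
  Austin: ids {9, 20, 28, 40} → SUM(seats + price)=1917
  Berlin: ids {1} → SUM(seats + price)=450
  Kyoto: ids {5, 6, 11, 35} → SUM(seats + price)=2016
  Seoul: ids {13, 24, 29, 31} → SUM(seats + price)=1678

Austin | 1917 ; Berlin | 450 ; Kyoto | 2016 ; Seoul | 1678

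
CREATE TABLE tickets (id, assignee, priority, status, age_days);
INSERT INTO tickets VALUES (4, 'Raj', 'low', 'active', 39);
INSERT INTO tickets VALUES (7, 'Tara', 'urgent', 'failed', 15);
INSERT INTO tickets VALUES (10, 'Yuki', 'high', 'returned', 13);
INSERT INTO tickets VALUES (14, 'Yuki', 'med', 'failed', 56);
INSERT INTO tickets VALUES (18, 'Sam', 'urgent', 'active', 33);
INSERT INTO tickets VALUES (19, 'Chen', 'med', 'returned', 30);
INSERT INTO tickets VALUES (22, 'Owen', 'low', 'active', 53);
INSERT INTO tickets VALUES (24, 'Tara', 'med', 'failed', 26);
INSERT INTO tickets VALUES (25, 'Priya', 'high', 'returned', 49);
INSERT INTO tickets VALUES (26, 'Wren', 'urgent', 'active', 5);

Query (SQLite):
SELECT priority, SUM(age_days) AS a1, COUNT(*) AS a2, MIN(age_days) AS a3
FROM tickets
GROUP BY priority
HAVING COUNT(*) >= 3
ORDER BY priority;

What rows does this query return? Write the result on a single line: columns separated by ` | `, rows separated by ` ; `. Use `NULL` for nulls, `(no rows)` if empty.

med | 112 | 3 | 26 ; urgent | 53 | 3 | 5

Group tickets by priority.
Per group compute: SUM(age_days), COUNT(*), MIN(age_days).
HAVING: drop groups with fewer than 3 rows.
  high: ids {10, 25} → SUM(age_days)=62, COUNT(*)=2, MIN(age_days)=13
  low: ids {4, 22} → SUM(age_days)=92, COUNT(*)=2, MIN(age_days)=39
  med: ids {14, 19, 24} → SUM(age_days)=112, COUNT(*)=3, MIN(age_days)=26
  urgent: ids {7, 18, 26} → SUM(age_days)=53, COUNT(*)=3, MIN(age_days)=5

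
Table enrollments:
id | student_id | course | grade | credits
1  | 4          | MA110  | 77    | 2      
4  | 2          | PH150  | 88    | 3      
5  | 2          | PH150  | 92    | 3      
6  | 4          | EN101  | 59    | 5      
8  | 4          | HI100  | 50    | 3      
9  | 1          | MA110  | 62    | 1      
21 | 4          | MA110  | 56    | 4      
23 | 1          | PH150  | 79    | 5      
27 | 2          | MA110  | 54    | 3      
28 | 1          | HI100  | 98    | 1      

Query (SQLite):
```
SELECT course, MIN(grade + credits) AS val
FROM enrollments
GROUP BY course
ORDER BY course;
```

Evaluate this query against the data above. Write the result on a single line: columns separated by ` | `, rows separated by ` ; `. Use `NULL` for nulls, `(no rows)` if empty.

EN101 | 64 ; HI100 | 53 ; MA110 | 57 ; PH150 | 84

For each row compute grade + credits.
Group by course; take MIN of the expression per group.
  EN101: ids {6} → MIN(grade + credits)=64
  HI100: ids {8, 28} → MIN(grade + credits)=53
  MA110: ids {1, 9, 21, 27} → MIN(grade + credits)=57
  PH150: ids {4, 5, 23} → MIN(grade + credits)=84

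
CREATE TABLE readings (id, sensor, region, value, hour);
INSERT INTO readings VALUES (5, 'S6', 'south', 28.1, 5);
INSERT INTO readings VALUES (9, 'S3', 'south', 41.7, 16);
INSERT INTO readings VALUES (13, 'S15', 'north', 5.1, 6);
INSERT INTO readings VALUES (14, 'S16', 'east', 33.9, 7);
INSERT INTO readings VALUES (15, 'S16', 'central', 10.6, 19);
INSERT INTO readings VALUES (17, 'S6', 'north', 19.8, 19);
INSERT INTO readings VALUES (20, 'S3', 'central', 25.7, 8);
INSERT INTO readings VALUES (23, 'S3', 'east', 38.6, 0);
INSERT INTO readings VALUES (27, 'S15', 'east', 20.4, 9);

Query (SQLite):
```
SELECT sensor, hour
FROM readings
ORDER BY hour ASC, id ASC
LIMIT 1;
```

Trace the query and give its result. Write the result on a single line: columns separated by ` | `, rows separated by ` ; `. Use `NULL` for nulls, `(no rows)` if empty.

S3 | 0

Sort by hour asc, tiebreak id asc: (0, id=23), (5, id=5), (6, id=13), (7, id=14) …. Take first 1.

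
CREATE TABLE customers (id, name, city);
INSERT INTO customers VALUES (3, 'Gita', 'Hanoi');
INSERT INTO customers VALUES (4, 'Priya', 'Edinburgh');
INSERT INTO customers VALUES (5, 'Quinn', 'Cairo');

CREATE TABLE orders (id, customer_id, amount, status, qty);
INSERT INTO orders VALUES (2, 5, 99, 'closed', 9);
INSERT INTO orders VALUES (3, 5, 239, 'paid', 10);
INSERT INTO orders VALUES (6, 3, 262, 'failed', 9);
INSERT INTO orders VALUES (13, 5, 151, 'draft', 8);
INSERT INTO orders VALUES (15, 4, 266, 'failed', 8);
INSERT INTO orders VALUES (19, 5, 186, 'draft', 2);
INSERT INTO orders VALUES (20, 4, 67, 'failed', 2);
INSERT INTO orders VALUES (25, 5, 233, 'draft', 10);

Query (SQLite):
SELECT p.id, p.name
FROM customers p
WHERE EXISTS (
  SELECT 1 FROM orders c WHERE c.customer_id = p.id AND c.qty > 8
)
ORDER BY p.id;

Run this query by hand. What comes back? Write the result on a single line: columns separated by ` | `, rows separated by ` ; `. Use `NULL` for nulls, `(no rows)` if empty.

For each customers row, check whether any orders with matching customer_id has qty > 8.
Keep rows where that is true.

3 | Gita ; 5 | Quinn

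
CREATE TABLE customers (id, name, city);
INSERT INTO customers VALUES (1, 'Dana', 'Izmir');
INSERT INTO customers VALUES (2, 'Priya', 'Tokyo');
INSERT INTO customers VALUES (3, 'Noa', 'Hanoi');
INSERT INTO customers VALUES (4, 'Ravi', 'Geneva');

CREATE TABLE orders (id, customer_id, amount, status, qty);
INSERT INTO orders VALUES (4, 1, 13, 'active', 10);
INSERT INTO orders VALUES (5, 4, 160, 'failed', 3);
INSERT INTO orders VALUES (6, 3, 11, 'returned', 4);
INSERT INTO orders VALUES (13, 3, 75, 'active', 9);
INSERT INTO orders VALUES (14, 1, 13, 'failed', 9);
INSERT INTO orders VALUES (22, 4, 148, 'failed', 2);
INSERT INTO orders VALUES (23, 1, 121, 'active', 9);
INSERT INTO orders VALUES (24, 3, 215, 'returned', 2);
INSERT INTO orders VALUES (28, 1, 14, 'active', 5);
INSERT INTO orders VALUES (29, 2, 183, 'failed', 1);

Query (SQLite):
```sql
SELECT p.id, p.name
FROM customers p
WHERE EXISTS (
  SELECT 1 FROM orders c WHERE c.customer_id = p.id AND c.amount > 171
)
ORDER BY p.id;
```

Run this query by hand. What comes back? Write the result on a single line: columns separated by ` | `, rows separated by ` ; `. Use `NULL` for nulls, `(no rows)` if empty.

2 | Priya ; 3 | Noa

For each customers row, check whether any orders with matching customer_id has amount > 171.
Keep rows where that is true.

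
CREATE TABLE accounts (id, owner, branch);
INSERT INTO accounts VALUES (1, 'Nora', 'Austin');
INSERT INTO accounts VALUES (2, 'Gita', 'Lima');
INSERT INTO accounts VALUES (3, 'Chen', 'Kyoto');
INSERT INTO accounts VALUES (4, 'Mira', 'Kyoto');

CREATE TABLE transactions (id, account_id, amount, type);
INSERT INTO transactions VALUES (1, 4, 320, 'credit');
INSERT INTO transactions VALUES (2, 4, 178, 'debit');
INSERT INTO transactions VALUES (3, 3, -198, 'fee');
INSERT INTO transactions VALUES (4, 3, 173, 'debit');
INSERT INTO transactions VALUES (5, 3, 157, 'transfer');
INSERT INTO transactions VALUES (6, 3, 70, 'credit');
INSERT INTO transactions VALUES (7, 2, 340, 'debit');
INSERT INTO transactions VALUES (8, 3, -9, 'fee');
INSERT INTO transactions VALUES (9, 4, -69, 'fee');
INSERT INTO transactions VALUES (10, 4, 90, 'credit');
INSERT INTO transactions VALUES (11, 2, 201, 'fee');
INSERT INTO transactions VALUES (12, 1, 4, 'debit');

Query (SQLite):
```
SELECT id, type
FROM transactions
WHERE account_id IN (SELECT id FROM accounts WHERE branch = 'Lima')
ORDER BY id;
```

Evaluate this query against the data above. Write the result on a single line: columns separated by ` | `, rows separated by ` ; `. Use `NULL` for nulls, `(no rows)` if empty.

7 | debit ; 11 | fee

Inner query: accounts.id where branch = 'Lima'.
Outer: keep transactions rows whose account_id is in that set.
Inner query → {2}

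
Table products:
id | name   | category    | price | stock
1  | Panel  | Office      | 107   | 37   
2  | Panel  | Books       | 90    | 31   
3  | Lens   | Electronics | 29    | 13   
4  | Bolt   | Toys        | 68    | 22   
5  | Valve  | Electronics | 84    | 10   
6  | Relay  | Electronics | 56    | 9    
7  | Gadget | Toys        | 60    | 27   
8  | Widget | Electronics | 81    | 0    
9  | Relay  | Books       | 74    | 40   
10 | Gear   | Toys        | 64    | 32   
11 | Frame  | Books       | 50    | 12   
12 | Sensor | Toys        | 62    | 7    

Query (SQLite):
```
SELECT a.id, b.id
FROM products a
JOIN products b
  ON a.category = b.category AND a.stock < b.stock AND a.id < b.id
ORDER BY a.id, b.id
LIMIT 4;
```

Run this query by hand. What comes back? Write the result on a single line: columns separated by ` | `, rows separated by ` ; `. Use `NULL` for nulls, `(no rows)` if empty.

2 | 9 ; 4 | 7 ; 4 | 10 ; 7 | 10

Pairs (a,b) with same category, a.stock < b.stock, a.id < b.id.
category groups: Books:{2,9,11} Electronics:{3,5,6,8} Office:{1} Toys:{4,7,10,12}
Ordered by (a.id, b.id); first 4.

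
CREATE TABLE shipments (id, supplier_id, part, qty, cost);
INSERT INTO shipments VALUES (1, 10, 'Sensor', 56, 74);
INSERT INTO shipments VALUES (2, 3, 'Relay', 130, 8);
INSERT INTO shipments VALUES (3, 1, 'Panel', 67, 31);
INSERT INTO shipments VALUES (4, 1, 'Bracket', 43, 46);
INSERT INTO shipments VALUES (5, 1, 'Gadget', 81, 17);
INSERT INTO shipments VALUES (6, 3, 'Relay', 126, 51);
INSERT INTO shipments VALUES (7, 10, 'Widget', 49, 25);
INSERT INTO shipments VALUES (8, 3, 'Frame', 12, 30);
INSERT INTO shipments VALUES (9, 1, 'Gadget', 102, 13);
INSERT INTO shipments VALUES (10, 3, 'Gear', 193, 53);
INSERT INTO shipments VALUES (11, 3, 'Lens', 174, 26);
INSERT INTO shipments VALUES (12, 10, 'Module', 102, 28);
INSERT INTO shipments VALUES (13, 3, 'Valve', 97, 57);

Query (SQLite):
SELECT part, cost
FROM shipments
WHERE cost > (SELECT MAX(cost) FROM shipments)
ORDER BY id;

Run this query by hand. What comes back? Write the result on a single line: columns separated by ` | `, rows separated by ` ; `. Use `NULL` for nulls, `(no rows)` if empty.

(no rows)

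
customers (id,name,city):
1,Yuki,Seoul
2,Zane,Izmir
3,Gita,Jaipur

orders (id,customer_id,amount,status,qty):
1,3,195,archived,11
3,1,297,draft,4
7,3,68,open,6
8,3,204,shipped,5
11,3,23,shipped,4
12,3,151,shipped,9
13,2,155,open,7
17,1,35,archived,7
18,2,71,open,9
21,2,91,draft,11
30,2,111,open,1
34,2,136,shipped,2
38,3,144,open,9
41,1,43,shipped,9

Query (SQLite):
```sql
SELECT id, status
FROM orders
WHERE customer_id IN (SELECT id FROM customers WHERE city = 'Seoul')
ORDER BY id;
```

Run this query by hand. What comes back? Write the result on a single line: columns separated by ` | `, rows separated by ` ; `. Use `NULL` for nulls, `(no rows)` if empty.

Inner query: customers.id where city = 'Seoul'.
Outer: keep orders rows whose customer_id is in that set.
Inner query → {1}

3 | draft ; 17 | archived ; 41 | shipped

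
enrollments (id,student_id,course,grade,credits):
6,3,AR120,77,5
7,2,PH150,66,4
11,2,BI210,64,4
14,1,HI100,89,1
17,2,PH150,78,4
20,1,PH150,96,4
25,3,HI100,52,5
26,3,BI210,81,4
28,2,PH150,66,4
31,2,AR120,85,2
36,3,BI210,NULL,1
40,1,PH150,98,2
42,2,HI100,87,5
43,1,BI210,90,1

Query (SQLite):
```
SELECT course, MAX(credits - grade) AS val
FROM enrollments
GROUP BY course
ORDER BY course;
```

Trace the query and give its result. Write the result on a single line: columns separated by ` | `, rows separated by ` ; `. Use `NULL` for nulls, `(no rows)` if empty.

AR120 | -72 ; BI210 | -60 ; HI100 | -47 ; PH150 | -62

For each row compute credits - grade.
Group by course; take MAX of the expression per group.
  AR120: ids {6, 31} → MAX(credits - grade)=-72
  BI210: ids {11, 26, 36, 43} → MAX(credits - grade)=-60
  HI100: ids {14, 25, 42} → MAX(credits - grade)=-47
  PH150: ids {7, 17, 20, 28, 40} → MAX(credits - grade)=-62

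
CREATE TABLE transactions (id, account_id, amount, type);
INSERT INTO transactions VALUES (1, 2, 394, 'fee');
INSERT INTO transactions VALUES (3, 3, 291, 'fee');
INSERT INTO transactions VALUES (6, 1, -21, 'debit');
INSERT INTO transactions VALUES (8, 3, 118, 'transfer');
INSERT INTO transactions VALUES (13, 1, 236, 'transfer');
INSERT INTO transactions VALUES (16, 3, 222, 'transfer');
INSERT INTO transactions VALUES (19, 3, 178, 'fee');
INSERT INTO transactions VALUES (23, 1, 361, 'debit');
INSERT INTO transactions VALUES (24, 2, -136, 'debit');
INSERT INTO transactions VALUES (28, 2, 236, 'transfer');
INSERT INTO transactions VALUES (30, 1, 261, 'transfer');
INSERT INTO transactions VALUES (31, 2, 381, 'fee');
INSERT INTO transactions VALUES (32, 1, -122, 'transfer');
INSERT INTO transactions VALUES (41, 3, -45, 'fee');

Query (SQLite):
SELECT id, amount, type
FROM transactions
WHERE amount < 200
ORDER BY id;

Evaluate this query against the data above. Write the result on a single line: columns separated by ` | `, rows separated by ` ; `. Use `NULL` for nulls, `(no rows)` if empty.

amount < 200: ids {6, 8, 19, 24, 32, 41}

6 | -21 | debit ; 8 | 118 | transfer ; 19 | 178 | fee ; 24 | -136 | debit ; 32 | -122 | transfer ; 41 | -45 | fee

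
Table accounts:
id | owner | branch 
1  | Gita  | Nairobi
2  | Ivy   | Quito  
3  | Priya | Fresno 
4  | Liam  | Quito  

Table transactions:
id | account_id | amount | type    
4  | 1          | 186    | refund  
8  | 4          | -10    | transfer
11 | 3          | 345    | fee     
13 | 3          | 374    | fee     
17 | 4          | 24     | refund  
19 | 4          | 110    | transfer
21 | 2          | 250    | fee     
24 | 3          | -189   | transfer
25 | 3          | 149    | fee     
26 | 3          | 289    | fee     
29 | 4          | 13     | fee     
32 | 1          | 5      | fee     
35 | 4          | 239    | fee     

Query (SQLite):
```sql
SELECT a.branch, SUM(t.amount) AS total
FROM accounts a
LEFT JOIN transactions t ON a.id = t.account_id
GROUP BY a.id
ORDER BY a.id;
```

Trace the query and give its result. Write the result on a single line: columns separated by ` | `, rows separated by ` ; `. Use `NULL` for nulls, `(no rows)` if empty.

LEFT JOIN keeps every accounts row; unmatched ones get NULL for transactions columns.
Group by accounts.id and compute SUM(t.amount). SUM over an all-NULL group is NULL.
  1: ids {4, 32} → SUM(t.amount)=191
  2: ids {21} → SUM(t.amount)=250
  3: ids {11, 13, 24, 25, 26} → SUM(t.amount)=968
  4: ids {8, 17, 19, 29, 35} → SUM(t.amount)=376

Nairobi | 191 ; Quito | 250 ; Fresno | 968 ; Quito | 376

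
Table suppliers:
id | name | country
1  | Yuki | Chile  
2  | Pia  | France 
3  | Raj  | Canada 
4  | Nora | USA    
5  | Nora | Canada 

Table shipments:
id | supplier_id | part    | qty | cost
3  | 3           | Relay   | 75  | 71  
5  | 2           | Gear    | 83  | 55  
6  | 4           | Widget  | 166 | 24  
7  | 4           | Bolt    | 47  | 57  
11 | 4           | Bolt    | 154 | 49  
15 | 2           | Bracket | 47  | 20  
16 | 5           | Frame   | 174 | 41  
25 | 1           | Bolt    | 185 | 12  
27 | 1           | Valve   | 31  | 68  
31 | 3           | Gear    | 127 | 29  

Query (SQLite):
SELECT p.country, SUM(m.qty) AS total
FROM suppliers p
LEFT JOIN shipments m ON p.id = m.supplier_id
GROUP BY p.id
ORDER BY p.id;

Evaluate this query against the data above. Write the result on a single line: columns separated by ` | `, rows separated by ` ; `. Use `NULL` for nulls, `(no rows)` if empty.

LEFT JOIN keeps every suppliers row; unmatched ones get NULL for shipments columns.
Group by suppliers.id and compute SUM(m.qty). SUM over an all-NULL group is NULL.
  1: ids {25, 27} → SUM(m.qty)=216
  2: ids {5, 15} → SUM(m.qty)=130
  3: ids {3, 31} → SUM(m.qty)=202
  4: ids {6, 7, 11} → SUM(m.qty)=367
  5: ids {16} → SUM(m.qty)=174

Chile | 216 ; France | 130 ; Canada | 202 ; USA | 367 ; Canada | 174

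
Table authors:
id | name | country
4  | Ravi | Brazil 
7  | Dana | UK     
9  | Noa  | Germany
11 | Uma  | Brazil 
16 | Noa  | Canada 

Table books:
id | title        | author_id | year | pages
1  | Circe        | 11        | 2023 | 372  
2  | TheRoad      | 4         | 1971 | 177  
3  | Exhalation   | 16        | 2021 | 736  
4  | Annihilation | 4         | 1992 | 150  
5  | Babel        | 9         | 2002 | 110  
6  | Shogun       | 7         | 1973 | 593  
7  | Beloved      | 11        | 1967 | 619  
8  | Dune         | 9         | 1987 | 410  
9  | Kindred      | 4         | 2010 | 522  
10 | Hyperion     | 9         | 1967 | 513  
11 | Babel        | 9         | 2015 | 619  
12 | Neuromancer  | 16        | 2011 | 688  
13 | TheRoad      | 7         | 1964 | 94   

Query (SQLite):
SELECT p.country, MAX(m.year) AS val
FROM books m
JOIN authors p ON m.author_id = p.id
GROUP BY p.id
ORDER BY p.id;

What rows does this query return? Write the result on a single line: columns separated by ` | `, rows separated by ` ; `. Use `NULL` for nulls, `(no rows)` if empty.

Brazil | 2010 ; UK | 1973 ; Germany | 2015 ; Brazil | 2023 ; Canada | 2021

Join each books row to its authors via author_id.
Group joined rows by authors.id; compute MAX(m.year) per group.
  4: ids {2, 4, 9} → MAX(m.year)=2010
  7: ids {6, 13} → MAX(m.year)=1973
  9: ids {5, 8, 10, 11} → MAX(m.year)=2015
  11: ids {1, 7} → MAX(m.year)=2023
  16: ids {3, 12} → MAX(m.year)=2021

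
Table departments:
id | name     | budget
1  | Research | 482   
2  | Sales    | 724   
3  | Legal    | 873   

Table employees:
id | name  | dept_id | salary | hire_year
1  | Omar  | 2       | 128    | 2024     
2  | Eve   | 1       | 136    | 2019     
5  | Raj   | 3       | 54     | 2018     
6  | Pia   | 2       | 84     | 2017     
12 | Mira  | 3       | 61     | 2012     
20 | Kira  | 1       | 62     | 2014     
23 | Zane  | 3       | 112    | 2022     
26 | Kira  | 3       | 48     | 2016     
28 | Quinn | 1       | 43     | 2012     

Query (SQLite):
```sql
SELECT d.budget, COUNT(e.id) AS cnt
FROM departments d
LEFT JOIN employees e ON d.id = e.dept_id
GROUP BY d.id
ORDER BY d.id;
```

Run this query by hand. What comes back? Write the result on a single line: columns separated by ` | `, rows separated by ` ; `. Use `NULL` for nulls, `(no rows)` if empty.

LEFT JOIN keeps every departments row; unmatched ones get NULL for employees columns.
Group by departments.id and compute COUNT(e.id). COUNT(col) of an all-NULL group is 0.
  1: ids {2, 20, 28} → COUNT(e.id)=3
  2: ids {1, 6} → COUNT(e.id)=2
  3: ids {5, 12, 23, 26} → COUNT(e.id)=4

482 | 3 ; 724 | 2 ; 873 | 4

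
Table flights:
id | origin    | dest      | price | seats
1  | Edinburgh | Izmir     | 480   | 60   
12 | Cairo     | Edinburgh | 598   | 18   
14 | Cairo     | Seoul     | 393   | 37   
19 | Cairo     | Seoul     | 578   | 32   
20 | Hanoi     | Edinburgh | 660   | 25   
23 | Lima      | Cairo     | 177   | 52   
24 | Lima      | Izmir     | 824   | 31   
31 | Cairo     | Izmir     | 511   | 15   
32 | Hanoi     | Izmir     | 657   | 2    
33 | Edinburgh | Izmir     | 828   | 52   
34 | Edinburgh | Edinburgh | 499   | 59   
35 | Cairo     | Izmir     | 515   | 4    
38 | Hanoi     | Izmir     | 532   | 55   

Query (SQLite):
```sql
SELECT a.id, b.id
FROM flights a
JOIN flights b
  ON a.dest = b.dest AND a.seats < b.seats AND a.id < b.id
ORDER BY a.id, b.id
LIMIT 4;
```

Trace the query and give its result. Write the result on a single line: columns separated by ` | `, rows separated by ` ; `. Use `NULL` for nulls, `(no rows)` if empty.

12 | 20 ; 12 | 34 ; 20 | 34 ; 24 | 33

Pairs (a,b) with same dest, a.seats < b.seats, a.id < b.id.
dest groups: Cairo:{23} Edinburgh:{12,20,34} Izmir:{1,24,31,32,33,35,38} Seoul:{14,19}
Ordered by (a.id, b.id); first 4.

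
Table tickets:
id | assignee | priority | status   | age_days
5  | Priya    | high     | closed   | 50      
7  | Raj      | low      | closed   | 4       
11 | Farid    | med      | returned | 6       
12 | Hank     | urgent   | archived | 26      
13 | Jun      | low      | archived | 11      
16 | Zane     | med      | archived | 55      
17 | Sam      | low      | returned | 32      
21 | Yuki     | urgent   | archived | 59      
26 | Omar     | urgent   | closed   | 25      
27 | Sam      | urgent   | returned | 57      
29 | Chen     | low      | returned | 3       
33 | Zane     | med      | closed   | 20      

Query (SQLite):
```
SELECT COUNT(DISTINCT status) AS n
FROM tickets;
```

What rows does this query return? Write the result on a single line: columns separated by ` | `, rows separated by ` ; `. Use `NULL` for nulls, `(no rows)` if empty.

3

Count distinct non-NULL status values.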